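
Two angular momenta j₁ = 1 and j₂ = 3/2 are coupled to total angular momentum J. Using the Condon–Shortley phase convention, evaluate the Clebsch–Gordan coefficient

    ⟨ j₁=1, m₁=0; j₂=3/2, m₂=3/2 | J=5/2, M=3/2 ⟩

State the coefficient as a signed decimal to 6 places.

√[6·0!2!3!/6! · 1!1!3!0!4!1!] = √(72/5)
  +(−1)^0/∏(0,0,1,3,1,0)! = 1/6  (running 1/6)
⟨..|..⟩ = √(72/5)·(1/6) = +0.632456

+√(2/5) = +0.632456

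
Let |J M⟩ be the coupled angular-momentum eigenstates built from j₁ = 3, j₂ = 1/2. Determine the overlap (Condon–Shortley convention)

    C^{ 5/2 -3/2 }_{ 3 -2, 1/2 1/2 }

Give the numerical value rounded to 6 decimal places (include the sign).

j₁+j₂−J=1  J+j₁−j₂=5  J−j₁+j₂=0  j₁+j₂+J+1=7
(j₁±m₁, j₂±m₂, J±M) = (1,5,1,0,1,4)
P² = 2880/7
sum k=1..1:
  [1] −1/24 = -1/24
S = -1/24
C² = P²·S² = 5/7 ; C = -0.845154

-0.845154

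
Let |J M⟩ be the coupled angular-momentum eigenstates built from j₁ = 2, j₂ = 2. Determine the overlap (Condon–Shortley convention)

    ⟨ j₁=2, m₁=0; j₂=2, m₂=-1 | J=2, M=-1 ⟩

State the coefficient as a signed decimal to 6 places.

j₁+j₂−J=2  J+j₁−j₂=2  J−j₁+j₂=2  j₁+j₂+J+1=7
(j₁±m₁, j₂±m₂, J±M) = (2,2,1,3,1,3)
P² = 8/7
sum k=0..1:
  [0] +1/4 = 1/4
  [1] −1/2 = -1/2
S = -1/4
C² = P²·S² = 1/14 ; C = -0.267261

-0.267261  (= −√(1/14))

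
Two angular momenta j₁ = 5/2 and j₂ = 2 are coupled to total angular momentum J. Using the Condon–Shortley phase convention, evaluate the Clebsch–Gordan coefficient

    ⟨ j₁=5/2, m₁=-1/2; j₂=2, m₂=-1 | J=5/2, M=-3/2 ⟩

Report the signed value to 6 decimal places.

-0.414039  (= −√(6/35))

triangle: 2!*3!*2!/8! = 24/40320
(j±m)!: 2!*3!*1!*3!*1!*4! = 1728
prefactor² = (2J+1)*Δ*N² = 216/35
  k=0: +1/(0!*2!*3!*1!*0!*1!) = 1/12
  k=1: −1/(1!*1!*2!*0!*1!*2!) = -1/4
Σ = -1/6  ⇒  CG² = 216/35*(-1/6)² = 6/35
CG = −√(6/35) = -0.414039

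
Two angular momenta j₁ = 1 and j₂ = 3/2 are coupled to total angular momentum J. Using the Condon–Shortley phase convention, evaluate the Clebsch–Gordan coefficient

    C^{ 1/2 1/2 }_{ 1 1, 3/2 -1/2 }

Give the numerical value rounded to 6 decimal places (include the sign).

j₁+j₂−J=2  J+j₁−j₂=0  J−j₁+j₂=1  j₁+j₂+J+1=4
(j₁±m₁, j₂±m₂, J±M) = (2,0,1,2,1,0)
P² = 2/3
sum k=0..0:
  [0] +1/2 = 1/2
S = 1/2
C² = P²·S² = 1/6 ; C = +0.408248

+0.408248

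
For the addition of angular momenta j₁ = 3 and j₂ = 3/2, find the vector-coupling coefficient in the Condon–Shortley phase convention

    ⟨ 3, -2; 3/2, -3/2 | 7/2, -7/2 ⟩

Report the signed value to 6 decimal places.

√[8·1!5!2!/9! · 1!5!0!3!0!7!] = √(19200)
  +(−1)^0/∏(0,1,5,0,0,2)! = 1/240  (running 1/240)
⟨..|..⟩ = √(19200)·(1/240) = +0.577350

+√(1/3) ≈ +0.577350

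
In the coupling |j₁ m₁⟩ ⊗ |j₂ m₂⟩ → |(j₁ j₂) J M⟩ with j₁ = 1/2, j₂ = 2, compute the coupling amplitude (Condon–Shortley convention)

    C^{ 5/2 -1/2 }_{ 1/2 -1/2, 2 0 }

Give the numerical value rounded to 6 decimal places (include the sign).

√[6·0!1!4!/6! · 0!1!2!2!2!3!] = √(48/5)
  +(−1)^0/∏(0,0,1,2,0,2)! = 1/4  (running 1/4)
⟨..|..⟩ = √(48/5)·(1/4) = +0.774597

+0.774597  (= +√(3/5))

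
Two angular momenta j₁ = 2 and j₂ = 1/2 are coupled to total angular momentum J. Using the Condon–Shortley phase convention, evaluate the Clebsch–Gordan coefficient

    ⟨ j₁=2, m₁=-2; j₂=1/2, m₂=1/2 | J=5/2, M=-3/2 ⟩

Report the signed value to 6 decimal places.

+√(1/5) ≈ +0.447214

√[6·0!4!1!/6! · 0!4!1!0!1!4!] = √(576/5)
  +(−1)^0/∏(0,0,4,1,0,0)! = 1/24  (running 1/24)
⟨..|..⟩ = √(576/5)·(1/24) = +0.447214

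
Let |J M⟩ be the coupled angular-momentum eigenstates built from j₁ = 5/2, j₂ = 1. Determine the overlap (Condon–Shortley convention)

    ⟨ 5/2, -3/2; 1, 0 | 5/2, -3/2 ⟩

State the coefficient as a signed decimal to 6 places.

triangle: 1!·4!·1!/7! = 24/5040
(j±m)!: 1!·4!·1!·1!·1!·4! = 576
prefactor² = (2J+1)·Δ·N² = 576/35
  k=0: +1/(0!·1!·4!·1!·0!·0!) = 1/24
  k=1: −1/(1!·0!·3!·0!·1!·1!) = -1/6
Σ = -1/8  ⇒  CG² = 576/35·(-1/8)² = 9/35
CG = −√(9/35) = -0.507093

−√(9/35) = -0.507093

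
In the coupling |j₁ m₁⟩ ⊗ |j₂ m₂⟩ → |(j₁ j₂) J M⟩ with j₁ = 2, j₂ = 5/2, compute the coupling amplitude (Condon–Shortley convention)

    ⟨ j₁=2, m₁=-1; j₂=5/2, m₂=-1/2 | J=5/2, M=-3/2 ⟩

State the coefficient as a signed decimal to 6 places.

√[6·2!2!3!/8! · 1!3!2!3!1!4!] = √(216/35)
  +(−1)^1/∏(1,1,2,1,0,2)! = -1/4  (running -1/4)
  +(−1)^2/∏(2,0,1,0,1,3)! = 1/12  (running -1/6)
⟨..|..⟩ = √(216/35)·(-1/6) = -0.414039

-0.414039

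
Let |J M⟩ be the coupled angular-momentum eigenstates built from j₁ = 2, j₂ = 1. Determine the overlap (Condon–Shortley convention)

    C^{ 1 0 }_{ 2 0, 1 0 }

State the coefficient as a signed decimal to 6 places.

−√(2/5) = -0.632456

triangle: 2!·2!·0!/5! = 4/120
(j±m)!: 2!·2!·1!·1!·1!·1! = 4
prefactor² = (2J+1)·Δ·N² = 2/5
  k=1: −1/(1!·1!·1!·0!·1!·0!) = -1
Σ = -1  ⇒  CG² = 2/5·(-1)² = 2/5
CG = −√(2/5) = -0.632456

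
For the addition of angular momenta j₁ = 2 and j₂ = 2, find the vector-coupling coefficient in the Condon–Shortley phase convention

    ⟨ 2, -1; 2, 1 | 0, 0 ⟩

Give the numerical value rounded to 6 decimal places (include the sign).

√[1·4!0!0!/5! · 1!3!3!1!0!0!] = √(36/5)
  +(−1)^3/∏(3,1,0,0,0,0)! = -1/6  (running -1/6)
⟨..|..⟩ = √(36/5)·(-1/6) = -0.447214

-0.447214  (= −√(1/5))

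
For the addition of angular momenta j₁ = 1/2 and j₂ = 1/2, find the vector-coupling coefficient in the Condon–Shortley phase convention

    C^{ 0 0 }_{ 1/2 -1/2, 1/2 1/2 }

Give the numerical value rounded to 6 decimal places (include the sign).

√[1·1!0!0!/2! · 0!1!1!0!0!0!] = √(1/2)
  +(−1)^1/∏(1,0,0,0,0,0)! = -1  (running -1)
⟨..|..⟩ = √(1/2)·(-1) = -0.707107

−√(1/2) ≈ -0.707107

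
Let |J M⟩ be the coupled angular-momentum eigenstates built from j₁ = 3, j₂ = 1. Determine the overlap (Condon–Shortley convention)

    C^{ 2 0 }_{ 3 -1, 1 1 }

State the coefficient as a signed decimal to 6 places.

+√(2/7) = +0.534522

√[5·2!4!0!/7! · 2!4!2!0!2!2!] = √(128/7)
  +(−1)^2/∏(2,0,2,0,2,0)! = 1/8  (running 1/8)
⟨..|..⟩ = √(128/7)·(1/8) = +0.534522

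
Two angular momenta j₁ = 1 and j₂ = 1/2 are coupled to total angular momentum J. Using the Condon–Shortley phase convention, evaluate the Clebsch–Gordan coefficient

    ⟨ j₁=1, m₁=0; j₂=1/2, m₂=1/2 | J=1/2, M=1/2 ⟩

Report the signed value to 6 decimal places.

-0.577350

j₁+j₂−J=1  J+j₁−j₂=1  J−j₁+j₂=0  j₁+j₂+J+1=3
(j₁±m₁, j₂±m₂, J±M) = (1,1,1,0,1,0)
P² = 1/3
sum k=1..1:
  [1] −1/1 = -1
S = -1
C² = P²·S² = 1/3 ; C = -0.577350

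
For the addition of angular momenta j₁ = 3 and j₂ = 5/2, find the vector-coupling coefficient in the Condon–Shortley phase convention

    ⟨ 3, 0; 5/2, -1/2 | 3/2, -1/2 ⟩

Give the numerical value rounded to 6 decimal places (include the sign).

+√(4/35) ≈ +0.338062

triangle: 4!×2!×1!/8! = 48/40320
(j±m)!: 3!×3!×2!×3!×1!×2! = 864
prefactor² = (2J+1)×Δ×N² = 144/35
  k=1: −1/(1!×3!×2!×1!×0!×0!) = -1/12
  k=2: +1/(2!×2!×1!×0!×1!×1!) = 1/4
Σ = 1/6  ⇒  CG² = 144/35×1/6² = 4/35
CG = +√(4/35) = +0.338062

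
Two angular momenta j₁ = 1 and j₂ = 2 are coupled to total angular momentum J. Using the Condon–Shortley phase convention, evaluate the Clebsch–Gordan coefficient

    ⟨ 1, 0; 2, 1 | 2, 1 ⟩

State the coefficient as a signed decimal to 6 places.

√[5·1!1!3!/6! · 1!1!3!1!3!1!] = √(3/2)
  +(−1)^0/∏(0,1,1,3,0,0)! = 1/6  (running 1/6)
  +(−1)^1/∏(1,0,0,2,1,1)! = -1/2  (running -1/3)
⟨..|..⟩ = √(3/2)·(-1/3) = -0.408248

−√(1/6) = -0.408248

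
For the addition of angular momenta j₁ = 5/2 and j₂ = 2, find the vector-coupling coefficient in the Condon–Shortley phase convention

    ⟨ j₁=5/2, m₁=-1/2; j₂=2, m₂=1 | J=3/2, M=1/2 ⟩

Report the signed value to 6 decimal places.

+√(5/21) = +0.487950

triangle: 3!·2!·1!/7! = 12/5040
(j±m)!: 2!·3!·3!·1!·2!·1! = 144
prefactor² = (2J+1)·Δ·N² = 48/35
  k=2: +1/(2!·1!·1!·1!·1!·0!) = 1/2
  k=3: −1/(3!·0!·0!·0!·2!·1!) = -1/12
Σ = 5/12  ⇒  CG² = 48/35·5/12² = 5/21
CG = +√(5/21) = +0.487950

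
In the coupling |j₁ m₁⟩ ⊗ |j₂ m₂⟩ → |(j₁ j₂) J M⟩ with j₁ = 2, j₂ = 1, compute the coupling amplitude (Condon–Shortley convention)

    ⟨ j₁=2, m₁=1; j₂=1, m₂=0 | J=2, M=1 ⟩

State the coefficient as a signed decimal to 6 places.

+√(1/6) ≈ +0.408248

triangle: 1!*3!*1!/6! = 6/720
(j±m)!: 3!*1!*1!*1!*3!*1! = 36
prefactor² = (2J+1)*Δ*N² = 3/2
  k=0: +1/(0!*1!*1!*1!*2!*0!) = 1/2
  k=1: −1/(1!*0!*0!*0!*3!*1!) = -1/6
Σ = 1/3  ⇒  CG² = 3/2*1/3² = 1/6
CG = +√(1/6) = +0.408248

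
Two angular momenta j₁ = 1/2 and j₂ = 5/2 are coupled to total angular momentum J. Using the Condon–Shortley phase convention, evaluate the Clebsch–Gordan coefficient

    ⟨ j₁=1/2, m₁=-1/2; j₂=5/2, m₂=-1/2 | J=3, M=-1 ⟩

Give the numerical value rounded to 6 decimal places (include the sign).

j₁+j₂−J=0  J+j₁−j₂=1  J−j₁+j₂=5  j₁+j₂+J+1=7
(j₁±m₁, j₂±m₂, J±M) = (0,1,2,3,2,4)
P² = 96
sum k=0..0:
  [0] +1/12 = 1/12
S = 1/12
C² = P²·S² = 2/3 ; C = +0.816497

+0.816497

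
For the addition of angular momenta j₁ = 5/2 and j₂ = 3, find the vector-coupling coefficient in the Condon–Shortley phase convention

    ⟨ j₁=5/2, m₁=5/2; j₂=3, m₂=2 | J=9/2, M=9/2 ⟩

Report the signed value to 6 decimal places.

+√(5/11) = +0.674200

triangle: 1!*4!*5!/11! = 2880/39916800
(j±m)!: 5!*0!*5!*1!*9!*0! = 5225472000
prefactor² = (2J+1)*Δ*N² = 41472000/11
  k=0: +1/(0!*1!*0!*5!*4!*0!) = 1/2880
Σ = 1/2880  ⇒  CG² = 41472000/11*1/2880² = 5/11
CG = +√(5/11) = +0.674200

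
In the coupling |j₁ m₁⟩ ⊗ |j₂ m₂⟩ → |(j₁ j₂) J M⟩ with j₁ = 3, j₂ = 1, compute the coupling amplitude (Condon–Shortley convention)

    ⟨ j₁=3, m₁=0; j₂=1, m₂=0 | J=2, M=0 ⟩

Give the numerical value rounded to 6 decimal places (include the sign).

√[5·2!4!0!/7! · 3!3!1!1!2!2!] = √(48/7)
  +(−1)^1/∏(1,1,2,0,2,0)! = -1/4  (running -1/4)
⟨..|..⟩ = √(48/7)·(-1/4) = -0.654654

−√(3/7) ≈ -0.654654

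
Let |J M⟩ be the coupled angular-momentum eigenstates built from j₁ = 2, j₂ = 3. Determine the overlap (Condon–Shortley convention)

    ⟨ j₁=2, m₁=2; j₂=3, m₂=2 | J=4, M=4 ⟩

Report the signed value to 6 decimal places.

+√(2/5) = +0.632456

√[9·1!3!5!/10! · 4!0!5!1!8!0!] = √(207360)
  +(−1)^0/∏(0,1,0,5,3,0)! = 1/720  (running 1/720)
⟨..|..⟩ = √(207360)·(1/720) = +0.632456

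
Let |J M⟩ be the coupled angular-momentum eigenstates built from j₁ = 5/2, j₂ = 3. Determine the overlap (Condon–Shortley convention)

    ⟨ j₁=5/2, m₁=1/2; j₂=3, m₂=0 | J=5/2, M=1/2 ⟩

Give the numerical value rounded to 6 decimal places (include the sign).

triangle: 3!×2!×3!/9! = 72/362880
(j±m)!: 3!×2!×3!×3!×3!×2! = 5184
prefactor² = (2J+1)×Δ×N² = 216/35
  k=0: +1/(0!×3!×2!×3!×0!×0!) = 1/72
  k=1: −1/(1!×2!×1!×2!×1!×1!) = -1/4
  k=2: +1/(2!×1!×0!×1!×2!×2!) = 1/8
Σ = -1/9  ⇒  CG² = 216/35×(-1/9)² = 8/105
CG = −√(8/105) = -0.276026

−√(8/105) = -0.276026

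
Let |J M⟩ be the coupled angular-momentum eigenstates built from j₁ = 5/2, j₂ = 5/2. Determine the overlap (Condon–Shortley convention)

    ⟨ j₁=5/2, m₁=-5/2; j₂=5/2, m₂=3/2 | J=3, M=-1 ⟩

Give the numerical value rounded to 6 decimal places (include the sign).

+√(1/3) = +0.577350

√[7·2!3!3!/9! · 0!5!4!1!2!4!] = √(192)
  +(−1)^2/∏(2,0,3,2,0,1)! = 1/24  (running 1/24)
⟨..|..⟩ = √(192)·(1/24) = +0.577350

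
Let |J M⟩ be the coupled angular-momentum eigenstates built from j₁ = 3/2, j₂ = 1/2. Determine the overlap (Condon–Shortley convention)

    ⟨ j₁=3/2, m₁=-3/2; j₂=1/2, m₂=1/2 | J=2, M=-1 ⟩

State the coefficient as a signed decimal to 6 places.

j₁+j₂−J=0  J+j₁−j₂=3  J−j₁+j₂=1  j₁+j₂+J+1=5
(j₁±m₁, j₂±m₂, J±M) = (0,3,1,0,1,3)
P² = 9
sum k=0..0:
  [0] +1/6 = 1/6
S = 1/6
C² = P²·S² = 1/4 ; C = +0.500000

+0.500000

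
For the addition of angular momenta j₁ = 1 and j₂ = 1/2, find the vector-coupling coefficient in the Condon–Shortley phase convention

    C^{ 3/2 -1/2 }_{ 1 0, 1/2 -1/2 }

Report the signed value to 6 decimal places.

triangle: 0!×2!×1!/4! = 2/24
(j±m)!: 1!×1!×0!×1!×1!×2! = 2
prefactor² = (2J+1)×Δ×N² = 2/3
  k=0: +1/(0!×0!×1!×0!×1!×1!) = 1
Σ = 1  ⇒  CG² = 2/3×1² = 2/3
CG = +√(2/3) = +0.816497

+0.816497  (= +√(2/3))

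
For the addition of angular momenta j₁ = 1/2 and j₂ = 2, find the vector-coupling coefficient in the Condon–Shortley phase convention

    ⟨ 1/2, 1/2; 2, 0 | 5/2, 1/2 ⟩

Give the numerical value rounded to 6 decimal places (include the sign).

j₁+j₂−J=0  J+j₁−j₂=1  J−j₁+j₂=4  j₁+j₂+J+1=6
(j₁±m₁, j₂±m₂, J±M) = (1,0,2,2,3,2)
P² = 48/5
sum k=0..0:
  [0] +1/4 = 1/4
S = 1/4
C² = P²·S² = 3/5 ; C = +0.774597

+0.774597  (= +√(3/5))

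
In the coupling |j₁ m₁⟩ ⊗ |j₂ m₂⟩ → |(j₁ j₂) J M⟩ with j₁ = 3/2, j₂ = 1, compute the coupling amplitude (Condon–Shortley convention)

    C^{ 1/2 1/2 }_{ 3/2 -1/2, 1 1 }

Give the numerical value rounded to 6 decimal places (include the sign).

+√(1/6) ≈ +0.408248

j₁+j₂−J=2  J+j₁−j₂=1  J−j₁+j₂=0  j₁+j₂+J+1=4
(j₁±m₁, j₂±m₂, J±M) = (1,2,2,0,1,0)
P² = 2/3
sum k=2..2:
  [2] +1/2 = 1/2
S = 1/2
C² = P²·S² = 1/6 ; C = +0.408248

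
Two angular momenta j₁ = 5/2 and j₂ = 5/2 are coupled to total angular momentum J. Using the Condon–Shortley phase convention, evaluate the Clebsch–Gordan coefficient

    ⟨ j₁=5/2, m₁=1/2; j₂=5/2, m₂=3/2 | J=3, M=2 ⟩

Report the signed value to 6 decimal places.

triangle: 2!·3!·3!/9! = 72/362880
(j±m)!: 3!·2!·4!·1!·5!·1! = 34560
prefactor² = (2J+1)·Δ·N² = 48
  k=1: −1/(1!·1!·1!·3!·2!·0!) = -1/12
  k=2: +1/(2!·0!·0!·2!·3!·1!) = 1/24
Σ = -1/24  ⇒  CG² = 48·(-1/24)² = 1/12
CG = −√(1/12) = -0.288675

−√(1/12) ≈ -0.288675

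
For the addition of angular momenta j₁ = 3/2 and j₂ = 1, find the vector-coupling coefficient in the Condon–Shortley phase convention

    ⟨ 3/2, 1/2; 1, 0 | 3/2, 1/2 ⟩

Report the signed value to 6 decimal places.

√[4·1!2!1!/5! · 2!1!1!1!2!1!] = √(4/15)
  +(−1)^0/∏(0,1,1,1,1,0)! = 1  (running 1)
  +(−1)^1/∏(1,0,0,0,2,1)! = -1/2  (running 1/2)
⟨..|..⟩ = √(4/15)·(1/2) = +0.258199

+0.258199  (= +√(1/15))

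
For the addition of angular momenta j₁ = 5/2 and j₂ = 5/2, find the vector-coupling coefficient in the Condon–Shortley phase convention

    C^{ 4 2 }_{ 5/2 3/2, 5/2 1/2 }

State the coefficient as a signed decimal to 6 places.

+√(5/28) ≈ +0.422577

j₁+j₂−J=1  J+j₁−j₂=4  J−j₁+j₂=4  j₁+j₂+J+1=10
(j₁±m₁, j₂±m₂, J±M) = (4,1,3,2,6,2)
P² = 20736/35
sum k=0..1:
  [0] +1/36 = 1/36
  [1] −1/96 = -1/96
S = 5/288
C² = P²·S² = 5/28 ; C = +0.422577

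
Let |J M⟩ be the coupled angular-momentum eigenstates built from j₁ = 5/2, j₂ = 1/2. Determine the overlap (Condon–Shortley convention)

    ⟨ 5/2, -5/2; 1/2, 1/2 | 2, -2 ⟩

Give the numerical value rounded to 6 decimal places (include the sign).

-0.912871  (= −√(5/6))

√[5·1!4!0!/6! · 0!5!1!0!0!4!] = √(480)
  +(−1)^1/∏(1,0,4,0,0,0)! = -1/24  (running -1/24)
⟨..|..⟩ = √(480)·(-1/24) = -0.912871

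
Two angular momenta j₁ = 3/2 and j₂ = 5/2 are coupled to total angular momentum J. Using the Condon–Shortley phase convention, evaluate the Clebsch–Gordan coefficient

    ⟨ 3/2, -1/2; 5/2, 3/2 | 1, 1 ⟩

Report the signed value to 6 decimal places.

j₁+j₂−J=3  J+j₁−j₂=0  J−j₁+j₂=2  j₁+j₂+J+1=6
(j₁±m₁, j₂±m₂, J±M) = (1,2,4,1,2,0)
P² = 24/5
sum k=2..2:
  [2] +1/4 = 1/4
S = 1/4
C² = P²·S² = 3/10 ; C = +0.547723

+√(3/10) ≈ +0.547723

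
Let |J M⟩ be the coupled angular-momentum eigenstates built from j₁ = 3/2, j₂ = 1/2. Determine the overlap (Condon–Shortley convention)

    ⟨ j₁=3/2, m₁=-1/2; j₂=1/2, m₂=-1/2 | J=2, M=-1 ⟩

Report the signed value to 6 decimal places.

triangle: 0!*3!*1!/5! = 6/120
(j±m)!: 1!*2!*0!*1!*1!*3! = 12
prefactor² = (2J+1)*Δ*N² = 3
  k=0: +1/(0!*0!*2!*0!*1!*1!) = 1/2
Σ = 1/2  ⇒  CG² = 3*1/2² = 3/4
CG = +√(3/4) = +0.866025

+0.866025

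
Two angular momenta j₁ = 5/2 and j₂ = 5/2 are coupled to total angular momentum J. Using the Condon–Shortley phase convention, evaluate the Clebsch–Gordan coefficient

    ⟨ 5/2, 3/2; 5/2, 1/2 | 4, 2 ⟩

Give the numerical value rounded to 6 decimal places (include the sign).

+√(5/28) ≈ +0.422577

j₁+j₂−J=1  J+j₁−j₂=4  J−j₁+j₂=4  j₁+j₂+J+1=10
(j₁±m₁, j₂±m₂, J±M) = (4,1,3,2,6,2)
P² = 20736/35
sum k=0..1:
  [0] +1/36 = 1/36
  [1] −1/96 = -1/96
S = 5/288
C² = P²·S² = 5/28 ; C = +0.422577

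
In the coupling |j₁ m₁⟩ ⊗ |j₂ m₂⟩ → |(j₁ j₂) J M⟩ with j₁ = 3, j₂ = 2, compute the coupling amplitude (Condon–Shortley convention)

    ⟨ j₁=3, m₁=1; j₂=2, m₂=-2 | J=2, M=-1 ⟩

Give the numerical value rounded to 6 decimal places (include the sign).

+0.462910  (= +√(3/14))

triangle: 3!×3!×1!/8! = 36/40320
(j±m)!: 4!×2!×0!×4!×1!×3! = 6912
prefactor² = (2J+1)×Δ×N² = 216/7
  k=0: +1/(0!×3!×2!×0!×1!×1!) = 1/12
Σ = 1/12  ⇒  CG² = 216/7×1/12² = 3/14
CG = +√(3/14) = +0.462910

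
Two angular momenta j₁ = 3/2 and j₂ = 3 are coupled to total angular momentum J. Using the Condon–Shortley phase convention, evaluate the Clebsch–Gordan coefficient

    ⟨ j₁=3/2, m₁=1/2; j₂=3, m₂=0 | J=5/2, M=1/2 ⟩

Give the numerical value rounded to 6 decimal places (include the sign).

triangle: 2!·1!·4!/8! = 48/40320
(j±m)!: 2!·1!·3!·3!·3!·2! = 864
prefactor² = (2J+1)·Δ·N² = 216/35
  k=0: +1/(0!·2!·1!·3!·0!·1!) = 1/12
  k=1: −1/(1!·1!·0!·2!·1!·2!) = -1/4
Σ = -1/6  ⇒  CG² = 216/35·(-1/6)² = 6/35
CG = −√(6/35) = -0.414039

-0.414039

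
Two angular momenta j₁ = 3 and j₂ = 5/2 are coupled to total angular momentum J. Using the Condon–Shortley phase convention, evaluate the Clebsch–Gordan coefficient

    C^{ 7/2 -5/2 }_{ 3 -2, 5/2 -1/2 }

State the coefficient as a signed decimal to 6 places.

−√(2/63) ≈ -0.178174

√[8·2!4!3!/10! · 1!5!2!3!1!6!] = √(4608/7)
  +(−1)^1/∏(1,1,4,1,0,2)! = -1/48  (running -1/48)
  +(−1)^2/∏(2,0,3,0,1,3)! = 1/72  (running -1/144)
⟨..|..⟩ = √(4608/7)·(-1/144) = -0.178174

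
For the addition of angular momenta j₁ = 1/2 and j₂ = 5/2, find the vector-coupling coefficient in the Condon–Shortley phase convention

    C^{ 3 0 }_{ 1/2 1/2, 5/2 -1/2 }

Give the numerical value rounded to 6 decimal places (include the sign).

j₁+j₂−J=0  J+j₁−j₂=1  J−j₁+j₂=5  j₁+j₂+J+1=7
(j₁±m₁, j₂±m₂, J±M) = (1,0,2,3,3,3)
P² = 72
sum k=0..0:
  [0] +1/12 = 1/12
S = 1/12
C² = P²·S² = 1/2 ; C = +0.707107

+0.707107  (= +√(1/2))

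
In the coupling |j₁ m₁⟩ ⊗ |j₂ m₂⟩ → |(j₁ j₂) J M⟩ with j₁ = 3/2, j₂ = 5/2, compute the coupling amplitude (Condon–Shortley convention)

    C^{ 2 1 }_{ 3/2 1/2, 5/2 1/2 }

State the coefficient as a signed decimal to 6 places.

-0.545545

√[5·2!1!3!/7! · 2!1!3!2!3!1!] = √(12/7)
  +(−1)^0/∏(0,2,1,3,0,0)! = 1/12  (running 1/12)
  +(−1)^1/∏(1,1,0,2,1,1)! = -1/2  (running -5/12)
⟨..|..⟩ = √(12/7)·(-5/12) = -0.545545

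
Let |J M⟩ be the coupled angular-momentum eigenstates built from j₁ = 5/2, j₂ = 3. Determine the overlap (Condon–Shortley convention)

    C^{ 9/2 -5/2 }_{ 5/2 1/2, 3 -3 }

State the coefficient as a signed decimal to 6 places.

+0.522233  (= +√(3/11))

triangle: 1!·4!·5!/11! = 2880/39916800
(j±m)!: 3!·2!·0!·6!·2!·7! = 87091200
prefactor² = (2J+1)·Δ·N² = 691200/11
  k=0: +1/(0!·1!·2!·0!·2!·5!) = 1/480
Σ = 1/480  ⇒  CG² = 691200/11·1/480² = 3/11
CG = +√(3/11) = +0.522233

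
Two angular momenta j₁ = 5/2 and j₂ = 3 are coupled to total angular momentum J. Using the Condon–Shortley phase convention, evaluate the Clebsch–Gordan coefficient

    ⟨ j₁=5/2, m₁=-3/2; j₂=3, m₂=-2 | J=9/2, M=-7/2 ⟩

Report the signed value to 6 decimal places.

+√(1/99) ≈ +0.100504

j₁+j₂−J=1  J+j₁−j₂=4  J−j₁+j₂=5  j₁+j₂+J+1=11
(j₁±m₁, j₂±m₂, J±M) = (1,4,1,5,1,8)
P² = 921600/11
sum k=0..1:
  [0] +1/576 = 1/576
  [1] −1/720 = -1/720
S = 1/2880
C² = P²·S² = 1/99 ; C = +0.100504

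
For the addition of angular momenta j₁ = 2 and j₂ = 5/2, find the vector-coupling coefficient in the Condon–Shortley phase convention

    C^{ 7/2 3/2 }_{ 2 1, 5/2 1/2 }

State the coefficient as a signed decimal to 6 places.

j₁+j₂−J=1  J+j₁−j₂=3  J−j₁+j₂=4  j₁+j₂+J+1=9
(j₁±m₁, j₂±m₂, J±M) = (3,1,3,2,5,2)
P² = 384/7
sum k=0..1:
  [0] +1/12 = 1/12
  [1] −1/24 = -1/24
S = 1/24
C² = P²·S² = 2/21 ; C = +0.308607

+0.308607  (= +√(2/21))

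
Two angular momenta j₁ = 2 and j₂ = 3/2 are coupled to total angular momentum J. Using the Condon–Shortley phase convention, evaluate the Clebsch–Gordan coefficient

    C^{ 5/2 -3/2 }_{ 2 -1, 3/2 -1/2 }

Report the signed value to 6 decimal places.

-0.169031  (= −√(1/35))

triangle: 1!*3!*2!/7! = 12/5040
(j±m)!: 1!*3!*1!*2!*1!*4! = 288
prefactor² = (2J+1)*Δ*N² = 144/35
  k=0: +1/(0!*1!*3!*1!*0!*1!) = 1/6
  k=1: −1/(1!*0!*2!*0!*1!*2!) = -1/4
Σ = -1/12  ⇒  CG² = 144/35*(-1/12)² = 1/35
CG = −√(1/35) = -0.169031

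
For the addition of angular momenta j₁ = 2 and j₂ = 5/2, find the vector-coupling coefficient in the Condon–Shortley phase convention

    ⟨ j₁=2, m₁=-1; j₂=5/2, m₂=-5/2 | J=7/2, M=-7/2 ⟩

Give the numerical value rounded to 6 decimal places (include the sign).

+0.745356  (= +√(5/9))

j₁+j₂−J=1  J+j₁−j₂=3  J−j₁+j₂=4  j₁+j₂+J+1=9
(j₁±m₁, j₂±m₂, J±M) = (1,3,0,5,0,7)
P² = 11520
sum k=0..0:
  [0] +1/144 = 1/144
S = 1/144
C² = P²·S² = 5/9 ; C = +0.745356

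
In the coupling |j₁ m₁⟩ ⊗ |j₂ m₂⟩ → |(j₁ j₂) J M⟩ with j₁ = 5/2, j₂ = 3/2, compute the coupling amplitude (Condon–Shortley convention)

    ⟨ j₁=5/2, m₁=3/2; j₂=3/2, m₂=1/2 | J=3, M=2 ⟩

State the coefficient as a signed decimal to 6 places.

j₁+j₂−J=1  J+j₁−j₂=4  J−j₁+j₂=2  j₁+j₂+J+1=8
(j₁±m₁, j₂±m₂, J±M) = (4,1,2,1,5,1)
P² = 48
sum k=0..1:
  [0] +1/12 = 1/12
  [1] −1/24 = -1/24
S = 1/24
C² = P²·S² = 1/12 ; C = +0.288675

+0.288675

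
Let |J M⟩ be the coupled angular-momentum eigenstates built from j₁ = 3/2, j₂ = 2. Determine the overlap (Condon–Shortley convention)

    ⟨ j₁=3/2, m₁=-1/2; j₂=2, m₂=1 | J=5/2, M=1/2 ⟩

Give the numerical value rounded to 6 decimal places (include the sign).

j₁+j₂−J=1  J+j₁−j₂=2  J−j₁+j₂=3  j₁+j₂+J+1=7
(j₁±m₁, j₂±m₂, J±M) = (1,2,3,1,3,2)
P² = 72/35
sum k=0..1:
  [0] +1/12 = 1/12
  [1] −1/2 = -1/2
S = -5/12
C² = P²·S² = 5/14 ; C = -0.597614

-0.597614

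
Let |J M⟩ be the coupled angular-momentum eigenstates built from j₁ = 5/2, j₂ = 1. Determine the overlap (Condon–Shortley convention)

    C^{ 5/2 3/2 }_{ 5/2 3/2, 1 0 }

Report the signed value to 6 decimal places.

+√(9/35) ≈ +0.507093

j₁+j₂−J=1  J+j₁−j₂=4  J−j₁+j₂=1  j₁+j₂+J+1=7
(j₁±m₁, j₂±m₂, J±M) = (4,1,1,1,4,1)
P² = 576/35
sum k=0..1:
  [0] +1/6 = 1/6
  [1] −1/24 = -1/24
S = 1/8
C² = P²·S² = 9/35 ; C = +0.507093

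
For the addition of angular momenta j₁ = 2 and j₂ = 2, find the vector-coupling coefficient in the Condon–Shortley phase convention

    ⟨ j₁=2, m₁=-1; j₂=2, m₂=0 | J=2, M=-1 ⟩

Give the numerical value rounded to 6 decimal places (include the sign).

−√(1/14) ≈ -0.267261

j₁+j₂−J=2  J+j₁−j₂=2  J−j₁+j₂=2  j₁+j₂+J+1=7
(j₁±m₁, j₂±m₂, J±M) = (1,3,2,2,1,3)
P² = 8/7
sum k=1..2:
  [1] −1/2 = -1/2
  [2] +1/4 = 1/4
S = -1/4
C² = P²·S² = 1/14 ; C = -0.267261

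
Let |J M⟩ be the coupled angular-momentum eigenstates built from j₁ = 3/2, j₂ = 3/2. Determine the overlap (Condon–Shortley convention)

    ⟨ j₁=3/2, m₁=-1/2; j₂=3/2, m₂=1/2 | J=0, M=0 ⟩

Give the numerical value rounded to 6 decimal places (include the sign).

+√(1/4) ≈ +0.500000

triangle: 3!*0!*0!/4! = 6/24
(j±m)!: 1!*2!*2!*1!*0!*0! = 4
prefactor² = (2J+1)*Δ*N² = 1
  k=2: +1/(2!*1!*0!*0!*0!*0!) = 1/2
Σ = 1/2  ⇒  CG² = 1*1/2² = 1/4
CG = +√(1/4) = +0.500000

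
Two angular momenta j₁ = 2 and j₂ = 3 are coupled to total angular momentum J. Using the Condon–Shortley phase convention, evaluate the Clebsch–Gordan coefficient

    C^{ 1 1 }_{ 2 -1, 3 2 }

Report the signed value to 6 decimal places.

-0.534522

j₁+j₂−J=4  J+j₁−j₂=0  J−j₁+j₂=2  j₁+j₂+J+1=7
(j₁±m₁, j₂±m₂, J±M) = (1,3,5,1,2,0)
P² = 288/7
sum k=3..3:
  [3] −1/12 = -1/12
S = -1/12
C² = P²·S² = 2/7 ; C = -0.534522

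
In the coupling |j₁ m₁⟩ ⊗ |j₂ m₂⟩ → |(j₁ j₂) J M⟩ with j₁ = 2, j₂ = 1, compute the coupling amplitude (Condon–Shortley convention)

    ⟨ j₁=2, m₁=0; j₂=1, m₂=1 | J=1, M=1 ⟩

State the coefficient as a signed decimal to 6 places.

triangle: 2!*2!*0!/5! = 4/120
(j±m)!: 2!*2!*2!*0!*2!*0! = 16
prefactor² = (2J+1)*Δ*N² = 8/5
  k=2: +1/(2!*0!*0!*0!*2!*0!) = 1/4
Σ = 1/4  ⇒  CG² = 8/5*1/4² = 1/10
CG = +√(1/10) = +0.316228

+0.316228  (= +√(1/10))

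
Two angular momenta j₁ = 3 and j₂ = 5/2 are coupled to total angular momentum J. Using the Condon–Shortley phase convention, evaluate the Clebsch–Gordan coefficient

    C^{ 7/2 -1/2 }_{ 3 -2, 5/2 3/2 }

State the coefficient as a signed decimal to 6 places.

triangle: 2!*4!*3!/10! = 288/3628800
(j±m)!: 1!*5!*4!*1!*3!*4! = 414720
prefactor² = (2J+1)*Δ*N² = 9216/35
  k=1: −1/(1!*1!*4!*3!*0!*0!) = -1/144
  k=2: +1/(2!*0!*3!*2!*1!*1!) = 1/24
Σ = 5/144  ⇒  CG² = 9216/35*5/144² = 20/63
CG = +√(20/63) = +0.563436

+0.563436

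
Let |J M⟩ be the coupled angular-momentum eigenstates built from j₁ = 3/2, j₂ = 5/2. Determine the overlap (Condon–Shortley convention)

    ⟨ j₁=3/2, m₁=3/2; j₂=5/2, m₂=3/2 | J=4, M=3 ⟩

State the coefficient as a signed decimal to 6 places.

+√(5/8) = +0.790569

triangle: 0!×3!×5!/9! = 720/362880
(j±m)!: 3!×0!×4!×1!×7!×1! = 725760
prefactor² = (2J+1)×Δ×N² = 12960
  k=0: +1/(0!×0!×0!×4!×3!×1!) = 1/144
Σ = 1/144  ⇒  CG² = 12960×1/144² = 5/8
CG = +√(5/8) = +0.790569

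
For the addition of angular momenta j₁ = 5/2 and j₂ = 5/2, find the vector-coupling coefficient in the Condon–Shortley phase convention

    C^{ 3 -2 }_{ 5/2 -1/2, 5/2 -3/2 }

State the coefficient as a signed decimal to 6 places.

−√(1/12) ≈ -0.288675

triangle: 2!*3!*3!/9! = 72/362880
(j±m)!: 2!*3!*1!*4!*1!*5! = 34560
prefactor² = (2J+1)*Δ*N² = 48
  k=0: +1/(0!*2!*3!*1!*0!*2!) = 1/24
  k=1: −1/(1!*1!*2!*0!*1!*3!) = -1/12
Σ = -1/24  ⇒  CG² = 48*(-1/24)² = 1/12
CG = −√(1/12) = -0.288675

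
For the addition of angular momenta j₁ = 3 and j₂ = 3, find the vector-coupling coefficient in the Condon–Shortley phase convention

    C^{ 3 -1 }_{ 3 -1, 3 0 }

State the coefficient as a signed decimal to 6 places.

√[7·3!3!3!/10! · 2!4!3!3!2!4!] = √(864/25)
  +(−1)^1/∏(1,2,3,2,0,1)! = -1/24  (running -1/24)
  +(−1)^2/∏(2,1,2,1,1,2)! = 1/8  (running 1/12)
  +(−1)^3/∏(3,0,1,0,2,3)! = -1/72  (running 5/72)
⟨..|..⟩ = √(864/25)·(5/72) = +0.408248

+√(1/6) ≈ +0.408248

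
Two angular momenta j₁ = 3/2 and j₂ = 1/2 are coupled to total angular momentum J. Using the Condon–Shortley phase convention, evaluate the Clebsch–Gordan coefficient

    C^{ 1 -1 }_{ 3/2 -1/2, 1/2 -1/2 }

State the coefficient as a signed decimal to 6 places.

√[3·1!2!0!/4! · 1!2!0!1!0!2!] = √(1)
  +(−1)^0/∏(0,1,2,0,0,0)! = 1/2  (running 1/2)
⟨..|..⟩ = √(1)·(1/2) = +0.500000

+0.500000  (= +√(1/4))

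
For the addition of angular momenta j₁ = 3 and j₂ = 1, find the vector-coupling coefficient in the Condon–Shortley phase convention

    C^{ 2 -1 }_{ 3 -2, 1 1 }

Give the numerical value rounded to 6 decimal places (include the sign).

+0.690066

√[5·2!4!0!/7! · 1!5!2!0!1!3!] = √(480/7)
  +(−1)^2/∏(2,0,3,0,1,0)! = 1/12  (running 1/12)
⟨..|..⟩ = √(480/7)·(1/12) = +0.690066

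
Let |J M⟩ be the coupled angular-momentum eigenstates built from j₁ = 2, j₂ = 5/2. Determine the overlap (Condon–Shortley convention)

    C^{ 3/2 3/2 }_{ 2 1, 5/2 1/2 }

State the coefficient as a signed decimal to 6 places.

−√(9/35) = -0.507093

triangle: 3!·1!·2!/7! = 12/5040
(j±m)!: 3!·1!·3!·2!·3!·0! = 432
prefactor² = (2J+1)·Δ·N² = 144/35
  k=1: −1/(1!·2!·0!·2!·1!·0!) = -1/4
Σ = -1/4  ⇒  CG² = 144/35·(-1/4)² = 9/35
CG = −√(9/35) = -0.507093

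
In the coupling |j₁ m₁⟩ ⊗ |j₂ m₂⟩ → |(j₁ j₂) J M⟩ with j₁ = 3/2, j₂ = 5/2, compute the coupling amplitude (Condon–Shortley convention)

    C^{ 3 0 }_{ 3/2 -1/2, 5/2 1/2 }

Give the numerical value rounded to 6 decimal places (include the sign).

−√(1/5) = -0.447214

triangle: 1!×2!×4!/8! = 48/40320
(j±m)!: 1!×2!×3!×2!×3!×3! = 864
prefactor² = (2J+1)×Δ×N² = 36/5
  k=0: +1/(0!×1!×2!×3!×0!×1!) = 1/12
  k=1: −1/(1!×0!×1!×2!×1!×2!) = -1/4
Σ = -1/6  ⇒  CG² = 36/5×(-1/6)² = 1/5
CG = −√(1/5) = -0.447214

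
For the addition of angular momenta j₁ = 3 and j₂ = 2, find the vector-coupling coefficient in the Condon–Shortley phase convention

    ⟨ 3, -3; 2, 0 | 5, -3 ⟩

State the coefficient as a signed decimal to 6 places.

triangle: 0!*6!*4!/11! = 17280/39916800
(j±m)!: 0!*6!*2!*2!*2!*8! = 232243200
prefactor² = (2J+1)*Δ*N² = 1105920
  k=0: +1/(0!*0!*6!*2!*0!*2!) = 1/2880
Σ = 1/2880  ⇒  CG² = 1105920*1/2880² = 2/15
CG = +√(2/15) = +0.365148

+0.365148  (= +√(2/15))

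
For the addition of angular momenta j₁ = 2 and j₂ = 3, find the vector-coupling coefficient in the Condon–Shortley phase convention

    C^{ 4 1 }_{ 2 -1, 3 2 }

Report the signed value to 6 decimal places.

−√(7/20) = -0.591608

triangle: 1!×3!×5!/10! = 720/3628800
(j±m)!: 1!×3!×5!×1!×5!×3! = 518400
prefactor² = (2J+1)×Δ×N² = 6480/7
  k=0: +1/(0!×1!×3!×5!×0!×0!) = 1/720
  k=1: −1/(1!×0!×2!×4!×1!×1!) = -1/48
Σ = -7/360  ⇒  CG² = 6480/7×(-7/360)² = 7/20
CG = −√(7/20) = -0.591608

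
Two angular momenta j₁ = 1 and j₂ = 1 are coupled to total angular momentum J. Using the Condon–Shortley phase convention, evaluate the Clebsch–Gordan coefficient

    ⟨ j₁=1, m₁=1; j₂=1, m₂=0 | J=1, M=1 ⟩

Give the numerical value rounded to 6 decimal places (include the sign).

√[3·1!1!1!/4! · 2!0!1!1!2!0!] = √(1/2)
  +(−1)^0/∏(0,1,0,1,1,0)! = 1  (running 1)
⟨..|..⟩ = √(1/2)·(1) = +0.707107

+0.707107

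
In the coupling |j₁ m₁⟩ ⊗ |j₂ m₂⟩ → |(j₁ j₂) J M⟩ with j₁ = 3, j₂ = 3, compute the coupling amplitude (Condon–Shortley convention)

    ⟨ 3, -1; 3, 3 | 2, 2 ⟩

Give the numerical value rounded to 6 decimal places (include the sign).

+0.345033

√[5·4!2!2!/9! · 2!4!6!0!4!0!] = √(7680/7)
  +(−1)^4/∏(4,0,0,2,2,0)! = 1/96  (running 1/96)
⟨..|..⟩ = √(7680/7)·(1/96) = +0.345033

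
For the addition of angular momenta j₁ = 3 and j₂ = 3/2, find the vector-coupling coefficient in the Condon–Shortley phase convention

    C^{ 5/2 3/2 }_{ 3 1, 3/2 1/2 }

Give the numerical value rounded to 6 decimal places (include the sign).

√[6·2!4!1!/8! · 4!2!2!1!4!1!] = √(576/35)
  +(−1)^1/∏(1,1,1,1,3,0)! = -1/6  (running -1/6)
  +(−1)^2/∏(2,0,0,0,4,1)! = 1/48  (running -7/48)
⟨..|..⟩ = √(576/35)·(-7/48) = -0.591608

-0.591608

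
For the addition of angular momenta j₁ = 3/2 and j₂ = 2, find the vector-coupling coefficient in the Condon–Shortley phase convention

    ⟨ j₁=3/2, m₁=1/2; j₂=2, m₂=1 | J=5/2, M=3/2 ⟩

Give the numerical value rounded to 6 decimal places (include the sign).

j₁+j₂−J=1  J+j₁−j₂=2  J−j₁+j₂=3  j₁+j₂+J+1=7
(j₁±m₁, j₂±m₂, J±M) = (2,1,3,1,4,1)
P² = 144/35
sum k=0..1:
  [0] +1/6 = 1/6
  [1] −1/4 = -1/4
S = -1/12
C² = P²·S² = 1/35 ; C = -0.169031

−√(1/35) = -0.169031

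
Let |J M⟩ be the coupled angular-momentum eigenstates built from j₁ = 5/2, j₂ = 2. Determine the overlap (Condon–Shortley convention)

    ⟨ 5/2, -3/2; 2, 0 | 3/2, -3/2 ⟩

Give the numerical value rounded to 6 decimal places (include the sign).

+√(12/35) ≈ +0.585540

√[4·3!2!1!/7! · 1!4!2!2!0!3!] = √(192/35)
  +(−1)^2/∏(2,1,2,0,0,1)! = 1/4  (running 1/4)
⟨..|..⟩ = √(192/35)·(1/4) = +0.585540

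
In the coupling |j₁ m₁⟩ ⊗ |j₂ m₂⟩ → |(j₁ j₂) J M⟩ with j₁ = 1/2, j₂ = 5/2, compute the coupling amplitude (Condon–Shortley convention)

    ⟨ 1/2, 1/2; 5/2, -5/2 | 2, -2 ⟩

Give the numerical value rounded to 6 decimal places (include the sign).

+0.912871  (= +√(5/6))

√[5·1!0!4!/6! · 1!0!0!5!0!4!] = √(480)
  +(−1)^0/∏(0,1,0,0,0,4)! = 1/24  (running 1/24)
⟨..|..⟩ = √(480)·(1/24) = +0.912871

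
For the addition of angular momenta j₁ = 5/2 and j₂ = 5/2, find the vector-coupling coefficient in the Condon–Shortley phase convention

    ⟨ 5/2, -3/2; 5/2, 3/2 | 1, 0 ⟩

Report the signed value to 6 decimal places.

−√(9/70) ≈ -0.358569

j₁+j₂−J=4  J+j₁−j₂=1  J−j₁+j₂=1  j₁+j₂+J+1=7
(j₁±m₁, j₂±m₂, J±M) = (1,4,4,1,1,1)
P² = 288/35
sum k=3..4:
  [3] −1/6 = -1/6
  [4] +1/24 = 1/24
S = -1/8
C² = P²·S² = 9/70 ; C = -0.358569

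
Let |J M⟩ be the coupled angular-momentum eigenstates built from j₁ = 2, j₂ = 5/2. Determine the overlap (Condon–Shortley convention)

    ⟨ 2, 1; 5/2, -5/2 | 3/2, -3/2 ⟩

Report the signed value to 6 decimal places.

+0.534522  (= +√(2/7))

triangle: 3!·1!·2!/7! = 12/5040
(j±m)!: 3!·1!·0!·5!·0!·3! = 4320
prefactor² = (2J+1)·Δ·N² = 288/7
  k=0: +1/(0!·3!·1!·0!·0!·2!) = 1/12
Σ = 1/12  ⇒  CG² = 288/7·1/12² = 2/7
CG = +√(2/7) = +0.534522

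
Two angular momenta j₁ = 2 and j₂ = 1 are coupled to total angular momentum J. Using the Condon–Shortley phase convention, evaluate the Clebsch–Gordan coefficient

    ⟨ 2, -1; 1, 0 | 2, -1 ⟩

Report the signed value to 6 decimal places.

√[5·1!3!1!/6! · 1!3!1!1!1!3!] = √(3/2)
  +(−1)^0/∏(0,1,3,1,0,0)! = 1/6  (running 1/6)
  +(−1)^1/∏(1,0,2,0,1,1)! = -1/2  (running -1/3)
⟨..|..⟩ = √(3/2)·(-1/3) = -0.408248

-0.408248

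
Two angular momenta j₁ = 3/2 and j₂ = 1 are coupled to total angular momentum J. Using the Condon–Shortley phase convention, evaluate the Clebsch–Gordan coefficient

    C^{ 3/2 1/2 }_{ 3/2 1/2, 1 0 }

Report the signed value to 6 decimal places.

triangle: 1!×2!×1!/5! = 2/120
(j±m)!: 2!×1!×1!×1!×2!×1! = 4
prefactor² = (2J+1)×Δ×N² = 4/15
  k=0: +1/(0!×1!×1!×1!×1!×0!) = 1
  k=1: −1/(1!×0!×0!×0!×2!×1!) = -1/2
Σ = 1/2  ⇒  CG² = 4/15×1/2² = 1/15
CG = +√(1/15) = +0.258199

+√(1/15) = +0.258199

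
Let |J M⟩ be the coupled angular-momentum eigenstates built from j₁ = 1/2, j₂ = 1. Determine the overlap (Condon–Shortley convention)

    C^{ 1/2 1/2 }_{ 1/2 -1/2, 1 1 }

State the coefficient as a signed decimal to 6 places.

triangle: 1!×0!×1!/3! = 1/6
(j±m)!: 0!×1!×2!×0!×1!×0! = 2
prefactor² = (2J+1)×Δ×N² = 2/3
  k=1: −1/(1!×0!×0!×1!×0!×0!) = -1
Σ = -1  ⇒  CG² = 2/3×(-1)² = 2/3
CG = −√(2/3) = -0.816497

−√(2/3) ≈ -0.816497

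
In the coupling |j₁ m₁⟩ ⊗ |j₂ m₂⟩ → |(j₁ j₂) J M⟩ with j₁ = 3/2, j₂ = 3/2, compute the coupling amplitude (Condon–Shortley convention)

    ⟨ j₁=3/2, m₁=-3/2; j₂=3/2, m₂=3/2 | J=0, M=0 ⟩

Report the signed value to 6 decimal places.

√[1·3!0!0!/4! · 0!3!3!0!0!0!] = √(9)
  +(−1)^3/∏(3,0,0,0,0,0)! = -1/6  (running -1/6)
⟨..|..⟩ = √(9)·(-1/6) = -0.500000

−√(1/4) = -0.500000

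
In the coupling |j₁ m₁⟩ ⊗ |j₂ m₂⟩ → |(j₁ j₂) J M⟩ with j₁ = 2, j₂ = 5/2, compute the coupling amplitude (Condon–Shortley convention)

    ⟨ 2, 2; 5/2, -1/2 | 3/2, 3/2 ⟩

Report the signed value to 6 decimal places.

triangle: 3!·1!·2!/7! = 12/5040
(j±m)!: 4!·0!·2!·3!·3!·0! = 1728
prefactor² = (2J+1)·Δ·N² = 576/35
  k=0: +1/(0!·3!·0!·2!·1!·0!) = 1/12
Σ = 1/12  ⇒  CG² = 576/35·1/12² = 4/35
CG = +√(4/35) = +0.338062

+0.338062  (= +√(4/35))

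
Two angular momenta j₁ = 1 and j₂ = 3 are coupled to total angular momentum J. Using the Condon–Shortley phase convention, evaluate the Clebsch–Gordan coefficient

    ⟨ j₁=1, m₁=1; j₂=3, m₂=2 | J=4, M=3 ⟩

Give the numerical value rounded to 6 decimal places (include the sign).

√[9·0!2!6!/9! · 2!0!5!1!7!1!] = √(43200)
  +(−1)^0/∏(0,0,0,5,2,1)! = 1/240  (running 1/240)
⟨..|..⟩ = √(43200)·(1/240) = +0.866025

+0.866025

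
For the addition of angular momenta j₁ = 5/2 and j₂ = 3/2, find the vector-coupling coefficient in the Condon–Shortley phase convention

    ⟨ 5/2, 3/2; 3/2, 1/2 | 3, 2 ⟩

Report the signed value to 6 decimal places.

+√(1/12) ≈ +0.288675

√[7·1!4!2!/8! · 4!1!2!1!5!1!] = √(48)
  +(−1)^0/∏(0,1,1,2,3,0)! = 1/12  (running 1/12)
  +(−1)^1/∏(1,0,0,1,4,1)! = -1/24  (running 1/24)
⟨..|..⟩ = √(48)·(1/24) = +0.288675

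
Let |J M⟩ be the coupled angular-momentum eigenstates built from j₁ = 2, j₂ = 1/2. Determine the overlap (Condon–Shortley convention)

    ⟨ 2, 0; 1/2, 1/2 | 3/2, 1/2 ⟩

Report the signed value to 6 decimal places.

-0.632456  (= −√(2/5))

triangle: 1!·3!·0!/5! = 6/120
(j±m)!: 2!·2!·1!·0!·2!·1! = 8
prefactor² = (2J+1)·Δ·N² = 8/5
  k=1: −1/(1!·0!·1!·0!·2!·0!) = -1/2
Σ = -1/2  ⇒  CG² = 8/5·(-1/2)² = 2/5
CG = −√(2/5) = -0.632456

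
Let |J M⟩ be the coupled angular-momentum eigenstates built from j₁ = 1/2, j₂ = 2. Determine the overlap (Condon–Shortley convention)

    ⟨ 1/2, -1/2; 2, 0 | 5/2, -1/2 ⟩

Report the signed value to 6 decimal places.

+√(3/5) ≈ +0.774597

triangle: 0!·1!·4!/6! = 24/720
(j±m)!: 0!·1!·2!·2!·2!·3! = 48
prefactor² = (2J+1)·Δ·N² = 48/5
  k=0: +1/(0!·0!·1!·2!·0!·2!) = 1/4
Σ = 1/4  ⇒  CG² = 48/5·1/4² = 3/5
CG = +√(3/5) = +0.774597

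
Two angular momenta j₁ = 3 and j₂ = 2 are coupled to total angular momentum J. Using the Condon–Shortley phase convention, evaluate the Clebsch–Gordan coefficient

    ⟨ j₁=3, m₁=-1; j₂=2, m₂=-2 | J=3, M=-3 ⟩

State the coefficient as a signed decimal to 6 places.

triangle: 2!*4!*2!/9! = 96/362880
(j±m)!: 2!*4!*0!*4!*0!*6! = 829440
prefactor² = (2J+1)*Δ*N² = 1536
  k=0: +1/(0!*2!*4!*0!*0!*2!) = 1/96
Σ = 1/96  ⇒  CG² = 1536*1/96² = 1/6
CG = +√(1/6) = +0.408248

+0.408248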